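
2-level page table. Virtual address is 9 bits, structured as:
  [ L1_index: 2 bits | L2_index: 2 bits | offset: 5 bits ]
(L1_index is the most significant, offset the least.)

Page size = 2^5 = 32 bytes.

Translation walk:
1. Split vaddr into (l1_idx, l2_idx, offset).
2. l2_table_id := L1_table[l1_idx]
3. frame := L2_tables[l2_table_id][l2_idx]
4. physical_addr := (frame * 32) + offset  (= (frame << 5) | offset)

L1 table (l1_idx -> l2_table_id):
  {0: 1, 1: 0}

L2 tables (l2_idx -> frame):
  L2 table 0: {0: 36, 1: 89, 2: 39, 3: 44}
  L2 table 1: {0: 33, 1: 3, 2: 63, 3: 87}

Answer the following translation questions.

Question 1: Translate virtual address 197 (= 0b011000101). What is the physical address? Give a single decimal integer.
vaddr = 197 = 0b011000101
Split: l1_idx=1, l2_idx=2, offset=5
L1[1] = 0
L2[0][2] = 39
paddr = 39 * 32 + 5 = 1253

Answer: 1253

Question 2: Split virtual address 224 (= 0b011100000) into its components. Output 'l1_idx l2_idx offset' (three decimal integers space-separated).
Answer: 1 3 0

Derivation:
vaddr = 224 = 0b011100000
  top 2 bits -> l1_idx = 1
  next 2 bits -> l2_idx = 3
  bottom 5 bits -> offset = 0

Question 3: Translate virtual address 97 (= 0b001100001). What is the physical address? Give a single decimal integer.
vaddr = 97 = 0b001100001
Split: l1_idx=0, l2_idx=3, offset=1
L1[0] = 1
L2[1][3] = 87
paddr = 87 * 32 + 1 = 2785

Answer: 2785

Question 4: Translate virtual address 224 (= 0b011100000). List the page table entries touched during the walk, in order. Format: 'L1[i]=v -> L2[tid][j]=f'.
Answer: L1[1]=0 -> L2[0][3]=44

Derivation:
vaddr = 224 = 0b011100000
Split: l1_idx=1, l2_idx=3, offset=0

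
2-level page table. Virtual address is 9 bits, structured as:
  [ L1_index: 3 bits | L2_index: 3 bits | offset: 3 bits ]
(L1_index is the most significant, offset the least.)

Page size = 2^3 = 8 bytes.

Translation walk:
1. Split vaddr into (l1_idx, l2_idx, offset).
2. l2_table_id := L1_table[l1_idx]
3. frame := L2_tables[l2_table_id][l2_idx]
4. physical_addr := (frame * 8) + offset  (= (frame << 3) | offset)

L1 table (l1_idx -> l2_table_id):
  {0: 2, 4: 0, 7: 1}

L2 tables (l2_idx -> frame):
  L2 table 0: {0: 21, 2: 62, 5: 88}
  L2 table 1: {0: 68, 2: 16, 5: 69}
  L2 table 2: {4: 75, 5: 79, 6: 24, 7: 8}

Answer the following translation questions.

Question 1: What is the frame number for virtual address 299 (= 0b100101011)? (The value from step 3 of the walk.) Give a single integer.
Answer: 88

Derivation:
vaddr = 299: l1_idx=4, l2_idx=5
L1[4] = 0; L2[0][5] = 88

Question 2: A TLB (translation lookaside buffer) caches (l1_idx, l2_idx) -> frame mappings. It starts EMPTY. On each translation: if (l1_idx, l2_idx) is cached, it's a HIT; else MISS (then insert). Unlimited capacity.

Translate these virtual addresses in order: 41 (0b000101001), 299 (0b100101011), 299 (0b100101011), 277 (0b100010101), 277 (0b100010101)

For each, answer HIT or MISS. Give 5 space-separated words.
vaddr=41: (0,5) not in TLB -> MISS, insert
vaddr=299: (4,5) not in TLB -> MISS, insert
vaddr=299: (4,5) in TLB -> HIT
vaddr=277: (4,2) not in TLB -> MISS, insert
vaddr=277: (4,2) in TLB -> HIT

Answer: MISS MISS HIT MISS HIT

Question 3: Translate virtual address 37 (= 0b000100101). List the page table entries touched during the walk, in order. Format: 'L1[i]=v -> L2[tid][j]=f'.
vaddr = 37 = 0b000100101
Split: l1_idx=0, l2_idx=4, offset=5

Answer: L1[0]=2 -> L2[2][4]=75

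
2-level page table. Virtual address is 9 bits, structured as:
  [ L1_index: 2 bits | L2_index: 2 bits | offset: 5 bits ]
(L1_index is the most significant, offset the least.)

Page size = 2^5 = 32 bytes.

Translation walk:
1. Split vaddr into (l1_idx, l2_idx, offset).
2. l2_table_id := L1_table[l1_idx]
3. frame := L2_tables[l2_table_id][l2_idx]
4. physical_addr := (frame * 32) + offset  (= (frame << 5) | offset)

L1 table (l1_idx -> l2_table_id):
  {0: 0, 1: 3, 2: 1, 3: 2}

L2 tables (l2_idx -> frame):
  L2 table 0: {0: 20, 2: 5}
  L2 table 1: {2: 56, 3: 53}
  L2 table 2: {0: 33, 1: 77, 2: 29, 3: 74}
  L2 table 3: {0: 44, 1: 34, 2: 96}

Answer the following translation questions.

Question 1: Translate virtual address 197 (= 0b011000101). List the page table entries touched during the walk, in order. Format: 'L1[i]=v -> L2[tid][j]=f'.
Answer: L1[1]=3 -> L2[3][2]=96

Derivation:
vaddr = 197 = 0b011000101
Split: l1_idx=1, l2_idx=2, offset=5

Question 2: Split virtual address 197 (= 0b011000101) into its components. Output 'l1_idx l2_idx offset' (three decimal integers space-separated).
Answer: 1 2 5

Derivation:
vaddr = 197 = 0b011000101
  top 2 bits -> l1_idx = 1
  next 2 bits -> l2_idx = 2
  bottom 5 bits -> offset = 5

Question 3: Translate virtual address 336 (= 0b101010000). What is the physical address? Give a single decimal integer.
Answer: 1808

Derivation:
vaddr = 336 = 0b101010000
Split: l1_idx=2, l2_idx=2, offset=16
L1[2] = 1
L2[1][2] = 56
paddr = 56 * 32 + 16 = 1808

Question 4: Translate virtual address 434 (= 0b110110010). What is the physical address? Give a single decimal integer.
Answer: 2482

Derivation:
vaddr = 434 = 0b110110010
Split: l1_idx=3, l2_idx=1, offset=18
L1[3] = 2
L2[2][1] = 77
paddr = 77 * 32 + 18 = 2482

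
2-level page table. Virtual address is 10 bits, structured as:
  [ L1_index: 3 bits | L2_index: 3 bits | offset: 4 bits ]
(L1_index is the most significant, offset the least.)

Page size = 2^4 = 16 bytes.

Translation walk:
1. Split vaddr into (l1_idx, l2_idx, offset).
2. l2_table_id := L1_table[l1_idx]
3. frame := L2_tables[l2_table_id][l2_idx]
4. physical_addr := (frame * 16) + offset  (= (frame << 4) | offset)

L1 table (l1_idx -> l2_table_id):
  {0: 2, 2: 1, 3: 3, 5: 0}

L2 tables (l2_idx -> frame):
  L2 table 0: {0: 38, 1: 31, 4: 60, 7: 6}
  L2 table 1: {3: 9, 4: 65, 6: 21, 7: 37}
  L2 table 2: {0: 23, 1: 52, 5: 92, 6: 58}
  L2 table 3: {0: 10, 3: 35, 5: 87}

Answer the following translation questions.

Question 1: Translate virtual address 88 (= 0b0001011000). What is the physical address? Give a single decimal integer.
Answer: 1480

Derivation:
vaddr = 88 = 0b0001011000
Split: l1_idx=0, l2_idx=5, offset=8
L1[0] = 2
L2[2][5] = 92
paddr = 92 * 16 + 8 = 1480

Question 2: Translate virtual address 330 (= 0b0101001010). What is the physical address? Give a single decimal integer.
Answer: 1050

Derivation:
vaddr = 330 = 0b0101001010
Split: l1_idx=2, l2_idx=4, offset=10
L1[2] = 1
L2[1][4] = 65
paddr = 65 * 16 + 10 = 1050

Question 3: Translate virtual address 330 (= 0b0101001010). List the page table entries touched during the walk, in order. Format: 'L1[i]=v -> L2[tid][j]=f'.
Answer: L1[2]=1 -> L2[1][4]=65

Derivation:
vaddr = 330 = 0b0101001010
Split: l1_idx=2, l2_idx=4, offset=10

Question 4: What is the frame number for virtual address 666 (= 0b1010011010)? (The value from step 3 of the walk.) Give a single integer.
Answer: 31

Derivation:
vaddr = 666: l1_idx=5, l2_idx=1
L1[5] = 0; L2[0][1] = 31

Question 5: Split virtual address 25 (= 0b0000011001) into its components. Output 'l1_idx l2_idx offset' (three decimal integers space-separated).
vaddr = 25 = 0b0000011001
  top 3 bits -> l1_idx = 0
  next 3 bits -> l2_idx = 1
  bottom 4 bits -> offset = 9

Answer: 0 1 9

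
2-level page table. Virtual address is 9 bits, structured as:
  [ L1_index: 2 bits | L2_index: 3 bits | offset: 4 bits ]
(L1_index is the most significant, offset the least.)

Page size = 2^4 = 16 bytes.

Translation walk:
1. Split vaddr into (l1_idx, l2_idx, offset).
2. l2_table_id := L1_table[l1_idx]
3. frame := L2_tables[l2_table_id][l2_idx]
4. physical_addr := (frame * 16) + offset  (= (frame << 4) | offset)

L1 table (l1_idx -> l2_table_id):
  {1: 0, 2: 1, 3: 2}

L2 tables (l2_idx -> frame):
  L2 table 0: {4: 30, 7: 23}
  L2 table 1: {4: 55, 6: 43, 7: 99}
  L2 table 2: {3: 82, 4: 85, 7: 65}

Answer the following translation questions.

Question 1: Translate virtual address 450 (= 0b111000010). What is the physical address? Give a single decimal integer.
Answer: 1362

Derivation:
vaddr = 450 = 0b111000010
Split: l1_idx=3, l2_idx=4, offset=2
L1[3] = 2
L2[2][4] = 85
paddr = 85 * 16 + 2 = 1362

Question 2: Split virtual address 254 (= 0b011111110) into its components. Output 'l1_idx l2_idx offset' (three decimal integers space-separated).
Answer: 1 7 14

Derivation:
vaddr = 254 = 0b011111110
  top 2 bits -> l1_idx = 1
  next 3 bits -> l2_idx = 7
  bottom 4 bits -> offset = 14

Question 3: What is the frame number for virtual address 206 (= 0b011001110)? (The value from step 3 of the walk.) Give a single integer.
Answer: 30

Derivation:
vaddr = 206: l1_idx=1, l2_idx=4
L1[1] = 0; L2[0][4] = 30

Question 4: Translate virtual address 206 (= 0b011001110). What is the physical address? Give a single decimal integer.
vaddr = 206 = 0b011001110
Split: l1_idx=1, l2_idx=4, offset=14
L1[1] = 0
L2[0][4] = 30
paddr = 30 * 16 + 14 = 494

Answer: 494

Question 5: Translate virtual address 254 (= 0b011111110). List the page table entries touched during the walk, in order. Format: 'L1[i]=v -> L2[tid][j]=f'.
Answer: L1[1]=0 -> L2[0][7]=23

Derivation:
vaddr = 254 = 0b011111110
Split: l1_idx=1, l2_idx=7, offset=14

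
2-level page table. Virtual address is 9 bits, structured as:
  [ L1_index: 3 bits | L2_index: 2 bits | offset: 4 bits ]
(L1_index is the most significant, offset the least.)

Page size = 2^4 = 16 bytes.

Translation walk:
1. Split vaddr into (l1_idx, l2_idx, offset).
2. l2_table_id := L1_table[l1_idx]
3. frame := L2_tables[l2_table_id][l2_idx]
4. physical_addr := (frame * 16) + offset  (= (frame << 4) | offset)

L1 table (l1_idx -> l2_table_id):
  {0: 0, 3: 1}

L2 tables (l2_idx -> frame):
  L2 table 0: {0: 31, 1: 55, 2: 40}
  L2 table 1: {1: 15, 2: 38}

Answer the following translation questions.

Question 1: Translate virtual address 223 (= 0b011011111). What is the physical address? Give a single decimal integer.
Answer: 255

Derivation:
vaddr = 223 = 0b011011111
Split: l1_idx=3, l2_idx=1, offset=15
L1[3] = 1
L2[1][1] = 15
paddr = 15 * 16 + 15 = 255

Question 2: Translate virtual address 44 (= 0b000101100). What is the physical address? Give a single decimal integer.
Answer: 652

Derivation:
vaddr = 44 = 0b000101100
Split: l1_idx=0, l2_idx=2, offset=12
L1[0] = 0
L2[0][2] = 40
paddr = 40 * 16 + 12 = 652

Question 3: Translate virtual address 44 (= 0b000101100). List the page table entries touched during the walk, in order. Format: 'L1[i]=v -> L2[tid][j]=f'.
vaddr = 44 = 0b000101100
Split: l1_idx=0, l2_idx=2, offset=12

Answer: L1[0]=0 -> L2[0][2]=40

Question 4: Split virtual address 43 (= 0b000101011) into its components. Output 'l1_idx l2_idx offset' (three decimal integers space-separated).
Answer: 0 2 11

Derivation:
vaddr = 43 = 0b000101011
  top 3 bits -> l1_idx = 0
  next 2 bits -> l2_idx = 2
  bottom 4 bits -> offset = 11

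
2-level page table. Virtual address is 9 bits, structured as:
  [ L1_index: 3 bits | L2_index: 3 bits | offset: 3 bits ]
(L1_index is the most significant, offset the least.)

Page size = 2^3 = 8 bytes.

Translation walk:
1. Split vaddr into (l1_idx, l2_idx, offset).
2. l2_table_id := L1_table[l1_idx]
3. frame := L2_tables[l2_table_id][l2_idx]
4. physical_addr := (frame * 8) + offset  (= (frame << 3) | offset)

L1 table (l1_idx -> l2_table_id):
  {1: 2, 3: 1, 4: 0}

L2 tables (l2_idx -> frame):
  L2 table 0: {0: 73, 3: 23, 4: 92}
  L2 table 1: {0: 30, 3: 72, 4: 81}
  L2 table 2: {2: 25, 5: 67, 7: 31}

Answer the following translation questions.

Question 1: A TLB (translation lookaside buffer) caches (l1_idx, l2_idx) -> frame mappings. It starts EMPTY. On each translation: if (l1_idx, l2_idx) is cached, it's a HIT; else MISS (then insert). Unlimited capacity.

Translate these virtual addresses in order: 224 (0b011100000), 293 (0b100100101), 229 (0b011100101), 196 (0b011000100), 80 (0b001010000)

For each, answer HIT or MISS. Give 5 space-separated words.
Answer: MISS MISS HIT MISS MISS

Derivation:
vaddr=224: (3,4) not in TLB -> MISS, insert
vaddr=293: (4,4) not in TLB -> MISS, insert
vaddr=229: (3,4) in TLB -> HIT
vaddr=196: (3,0) not in TLB -> MISS, insert
vaddr=80: (1,2) not in TLB -> MISS, insert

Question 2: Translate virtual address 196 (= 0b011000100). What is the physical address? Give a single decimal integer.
vaddr = 196 = 0b011000100
Split: l1_idx=3, l2_idx=0, offset=4
L1[3] = 1
L2[1][0] = 30
paddr = 30 * 8 + 4 = 244

Answer: 244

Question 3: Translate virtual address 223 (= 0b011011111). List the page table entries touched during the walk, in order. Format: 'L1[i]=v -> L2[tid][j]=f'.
vaddr = 223 = 0b011011111
Split: l1_idx=3, l2_idx=3, offset=7

Answer: L1[3]=1 -> L2[1][3]=72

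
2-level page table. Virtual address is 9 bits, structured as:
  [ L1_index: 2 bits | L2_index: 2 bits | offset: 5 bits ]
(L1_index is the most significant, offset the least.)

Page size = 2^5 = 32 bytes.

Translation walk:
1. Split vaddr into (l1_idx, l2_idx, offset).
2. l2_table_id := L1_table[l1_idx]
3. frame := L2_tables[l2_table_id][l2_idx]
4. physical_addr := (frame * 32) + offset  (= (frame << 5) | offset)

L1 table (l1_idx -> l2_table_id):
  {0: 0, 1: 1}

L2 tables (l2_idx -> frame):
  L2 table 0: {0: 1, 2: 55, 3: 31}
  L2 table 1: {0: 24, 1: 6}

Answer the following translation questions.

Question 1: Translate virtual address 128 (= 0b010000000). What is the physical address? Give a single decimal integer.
vaddr = 128 = 0b010000000
Split: l1_idx=1, l2_idx=0, offset=0
L1[1] = 1
L2[1][0] = 24
paddr = 24 * 32 + 0 = 768

Answer: 768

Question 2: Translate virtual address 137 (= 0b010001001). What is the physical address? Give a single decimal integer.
Answer: 777

Derivation:
vaddr = 137 = 0b010001001
Split: l1_idx=1, l2_idx=0, offset=9
L1[1] = 1
L2[1][0] = 24
paddr = 24 * 32 + 9 = 777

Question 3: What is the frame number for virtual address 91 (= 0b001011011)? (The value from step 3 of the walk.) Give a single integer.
vaddr = 91: l1_idx=0, l2_idx=2
L1[0] = 0; L2[0][2] = 55

Answer: 55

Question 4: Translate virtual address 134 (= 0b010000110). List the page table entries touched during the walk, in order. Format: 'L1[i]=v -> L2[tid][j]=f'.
vaddr = 134 = 0b010000110
Split: l1_idx=1, l2_idx=0, offset=6

Answer: L1[1]=1 -> L2[1][0]=24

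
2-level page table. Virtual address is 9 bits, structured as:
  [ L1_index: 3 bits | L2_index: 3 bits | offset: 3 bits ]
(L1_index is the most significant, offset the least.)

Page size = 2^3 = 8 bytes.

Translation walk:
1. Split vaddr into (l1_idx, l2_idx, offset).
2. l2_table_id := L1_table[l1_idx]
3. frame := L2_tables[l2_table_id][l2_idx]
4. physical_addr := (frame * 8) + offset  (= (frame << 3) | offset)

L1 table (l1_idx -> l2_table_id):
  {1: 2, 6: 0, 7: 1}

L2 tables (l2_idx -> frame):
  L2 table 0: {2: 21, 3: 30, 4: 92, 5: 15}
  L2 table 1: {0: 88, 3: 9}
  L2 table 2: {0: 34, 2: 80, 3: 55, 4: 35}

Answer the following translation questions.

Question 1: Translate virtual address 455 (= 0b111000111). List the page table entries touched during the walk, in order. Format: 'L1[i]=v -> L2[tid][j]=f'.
vaddr = 455 = 0b111000111
Split: l1_idx=7, l2_idx=0, offset=7

Answer: L1[7]=1 -> L2[1][0]=88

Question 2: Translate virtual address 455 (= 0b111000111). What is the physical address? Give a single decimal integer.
Answer: 711

Derivation:
vaddr = 455 = 0b111000111
Split: l1_idx=7, l2_idx=0, offset=7
L1[7] = 1
L2[1][0] = 88
paddr = 88 * 8 + 7 = 711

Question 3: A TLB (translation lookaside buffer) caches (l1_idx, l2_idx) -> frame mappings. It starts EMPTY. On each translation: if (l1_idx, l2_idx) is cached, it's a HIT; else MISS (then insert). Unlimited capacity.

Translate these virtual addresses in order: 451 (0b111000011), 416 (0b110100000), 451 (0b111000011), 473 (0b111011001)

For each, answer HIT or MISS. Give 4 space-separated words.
vaddr=451: (7,0) not in TLB -> MISS, insert
vaddr=416: (6,4) not in TLB -> MISS, insert
vaddr=451: (7,0) in TLB -> HIT
vaddr=473: (7,3) not in TLB -> MISS, insert

Answer: MISS MISS HIT MISS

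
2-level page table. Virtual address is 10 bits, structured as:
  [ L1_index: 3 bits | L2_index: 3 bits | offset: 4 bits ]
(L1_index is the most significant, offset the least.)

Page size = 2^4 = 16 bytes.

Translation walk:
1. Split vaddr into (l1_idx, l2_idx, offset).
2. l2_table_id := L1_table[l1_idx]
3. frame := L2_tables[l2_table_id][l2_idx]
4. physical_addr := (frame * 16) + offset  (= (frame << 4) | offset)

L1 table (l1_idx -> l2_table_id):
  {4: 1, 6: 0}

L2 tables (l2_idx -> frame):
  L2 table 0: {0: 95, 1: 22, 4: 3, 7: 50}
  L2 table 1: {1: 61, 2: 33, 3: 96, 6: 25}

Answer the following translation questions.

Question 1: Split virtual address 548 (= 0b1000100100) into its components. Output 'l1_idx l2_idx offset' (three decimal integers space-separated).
vaddr = 548 = 0b1000100100
  top 3 bits -> l1_idx = 4
  next 3 bits -> l2_idx = 2
  bottom 4 bits -> offset = 4

Answer: 4 2 4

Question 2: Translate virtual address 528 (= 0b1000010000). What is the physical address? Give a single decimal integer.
Answer: 976

Derivation:
vaddr = 528 = 0b1000010000
Split: l1_idx=4, l2_idx=1, offset=0
L1[4] = 1
L2[1][1] = 61
paddr = 61 * 16 + 0 = 976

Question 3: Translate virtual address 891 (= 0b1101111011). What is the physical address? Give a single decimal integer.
Answer: 811

Derivation:
vaddr = 891 = 0b1101111011
Split: l1_idx=6, l2_idx=7, offset=11
L1[6] = 0
L2[0][7] = 50
paddr = 50 * 16 + 11 = 811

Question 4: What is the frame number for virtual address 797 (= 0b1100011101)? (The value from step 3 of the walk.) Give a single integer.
Answer: 22

Derivation:
vaddr = 797: l1_idx=6, l2_idx=1
L1[6] = 0; L2[0][1] = 22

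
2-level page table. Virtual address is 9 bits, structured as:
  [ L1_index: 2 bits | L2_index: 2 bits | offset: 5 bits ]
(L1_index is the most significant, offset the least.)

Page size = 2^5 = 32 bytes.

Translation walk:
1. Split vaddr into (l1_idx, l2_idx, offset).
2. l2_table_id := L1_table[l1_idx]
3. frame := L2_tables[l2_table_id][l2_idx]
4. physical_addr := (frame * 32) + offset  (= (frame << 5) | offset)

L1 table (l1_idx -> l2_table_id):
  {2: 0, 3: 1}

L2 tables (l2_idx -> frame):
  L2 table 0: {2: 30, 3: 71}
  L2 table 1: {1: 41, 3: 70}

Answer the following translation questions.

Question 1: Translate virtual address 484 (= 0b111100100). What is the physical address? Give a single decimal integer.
Answer: 2244

Derivation:
vaddr = 484 = 0b111100100
Split: l1_idx=3, l2_idx=3, offset=4
L1[3] = 1
L2[1][3] = 70
paddr = 70 * 32 + 4 = 2244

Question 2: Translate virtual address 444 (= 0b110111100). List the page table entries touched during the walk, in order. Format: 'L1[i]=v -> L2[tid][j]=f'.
vaddr = 444 = 0b110111100
Split: l1_idx=3, l2_idx=1, offset=28

Answer: L1[3]=1 -> L2[1][1]=41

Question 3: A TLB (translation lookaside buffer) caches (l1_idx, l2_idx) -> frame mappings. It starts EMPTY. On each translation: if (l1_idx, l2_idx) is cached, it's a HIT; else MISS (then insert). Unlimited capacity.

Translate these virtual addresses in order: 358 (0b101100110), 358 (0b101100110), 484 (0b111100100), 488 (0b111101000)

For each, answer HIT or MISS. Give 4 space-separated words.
Answer: MISS HIT MISS HIT

Derivation:
vaddr=358: (2,3) not in TLB -> MISS, insert
vaddr=358: (2,3) in TLB -> HIT
vaddr=484: (3,3) not in TLB -> MISS, insert
vaddr=488: (3,3) in TLB -> HIT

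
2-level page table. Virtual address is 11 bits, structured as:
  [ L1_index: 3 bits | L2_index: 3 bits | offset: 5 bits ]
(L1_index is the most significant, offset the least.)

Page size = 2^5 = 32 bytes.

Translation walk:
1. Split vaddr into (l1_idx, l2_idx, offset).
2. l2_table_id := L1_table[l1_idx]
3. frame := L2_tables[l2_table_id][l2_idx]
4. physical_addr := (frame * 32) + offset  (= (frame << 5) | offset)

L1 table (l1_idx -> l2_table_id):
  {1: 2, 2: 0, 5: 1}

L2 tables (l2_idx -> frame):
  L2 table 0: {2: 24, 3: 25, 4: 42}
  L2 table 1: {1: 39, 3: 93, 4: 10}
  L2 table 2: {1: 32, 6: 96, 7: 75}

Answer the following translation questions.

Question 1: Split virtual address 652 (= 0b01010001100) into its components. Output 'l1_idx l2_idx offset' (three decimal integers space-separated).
vaddr = 652 = 0b01010001100
  top 3 bits -> l1_idx = 2
  next 3 bits -> l2_idx = 4
  bottom 5 bits -> offset = 12

Answer: 2 4 12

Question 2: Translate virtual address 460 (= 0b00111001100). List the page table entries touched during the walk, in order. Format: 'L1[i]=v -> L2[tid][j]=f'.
vaddr = 460 = 0b00111001100
Split: l1_idx=1, l2_idx=6, offset=12

Answer: L1[1]=2 -> L2[2][6]=96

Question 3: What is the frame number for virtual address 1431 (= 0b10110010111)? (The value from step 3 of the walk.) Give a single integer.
Answer: 10

Derivation:
vaddr = 1431: l1_idx=5, l2_idx=4
L1[5] = 1; L2[1][4] = 10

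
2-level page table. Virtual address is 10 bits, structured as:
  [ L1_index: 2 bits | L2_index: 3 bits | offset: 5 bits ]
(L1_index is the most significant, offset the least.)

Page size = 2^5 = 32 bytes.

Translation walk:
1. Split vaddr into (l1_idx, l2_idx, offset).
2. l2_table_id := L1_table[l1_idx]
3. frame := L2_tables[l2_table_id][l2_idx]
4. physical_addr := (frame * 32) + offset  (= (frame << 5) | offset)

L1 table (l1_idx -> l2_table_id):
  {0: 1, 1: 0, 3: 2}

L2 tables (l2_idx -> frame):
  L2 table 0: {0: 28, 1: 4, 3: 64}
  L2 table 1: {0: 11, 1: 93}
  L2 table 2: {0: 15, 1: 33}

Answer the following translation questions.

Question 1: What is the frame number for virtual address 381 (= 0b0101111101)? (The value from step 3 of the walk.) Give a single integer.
vaddr = 381: l1_idx=1, l2_idx=3
L1[1] = 0; L2[0][3] = 64

Answer: 64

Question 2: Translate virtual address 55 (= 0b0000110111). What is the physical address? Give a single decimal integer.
Answer: 2999

Derivation:
vaddr = 55 = 0b0000110111
Split: l1_idx=0, l2_idx=1, offset=23
L1[0] = 1
L2[1][1] = 93
paddr = 93 * 32 + 23 = 2999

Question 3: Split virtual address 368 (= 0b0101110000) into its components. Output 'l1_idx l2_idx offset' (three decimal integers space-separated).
vaddr = 368 = 0b0101110000
  top 2 bits -> l1_idx = 1
  next 3 bits -> l2_idx = 3
  bottom 5 bits -> offset = 16

Answer: 1 3 16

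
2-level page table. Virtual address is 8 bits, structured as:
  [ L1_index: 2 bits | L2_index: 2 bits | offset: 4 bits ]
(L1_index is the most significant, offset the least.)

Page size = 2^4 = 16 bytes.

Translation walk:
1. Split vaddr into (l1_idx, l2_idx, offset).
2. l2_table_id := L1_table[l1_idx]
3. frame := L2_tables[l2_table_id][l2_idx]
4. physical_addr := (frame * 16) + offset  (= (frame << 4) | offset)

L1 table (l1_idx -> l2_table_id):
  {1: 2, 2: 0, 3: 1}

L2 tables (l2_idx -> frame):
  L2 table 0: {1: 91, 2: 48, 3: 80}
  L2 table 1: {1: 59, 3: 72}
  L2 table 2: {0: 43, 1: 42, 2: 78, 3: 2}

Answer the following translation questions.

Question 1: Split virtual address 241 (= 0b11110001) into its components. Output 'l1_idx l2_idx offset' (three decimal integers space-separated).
vaddr = 241 = 0b11110001
  top 2 bits -> l1_idx = 3
  next 2 bits -> l2_idx = 3
  bottom 4 bits -> offset = 1

Answer: 3 3 1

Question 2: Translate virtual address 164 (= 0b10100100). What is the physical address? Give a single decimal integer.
vaddr = 164 = 0b10100100
Split: l1_idx=2, l2_idx=2, offset=4
L1[2] = 0
L2[0][2] = 48
paddr = 48 * 16 + 4 = 772

Answer: 772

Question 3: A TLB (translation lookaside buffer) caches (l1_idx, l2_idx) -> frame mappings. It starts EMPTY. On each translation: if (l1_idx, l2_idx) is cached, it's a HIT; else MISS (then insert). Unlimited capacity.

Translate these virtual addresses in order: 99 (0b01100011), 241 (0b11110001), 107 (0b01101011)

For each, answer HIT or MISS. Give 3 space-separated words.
Answer: MISS MISS HIT

Derivation:
vaddr=99: (1,2) not in TLB -> MISS, insert
vaddr=241: (3,3) not in TLB -> MISS, insert
vaddr=107: (1,2) in TLB -> HIT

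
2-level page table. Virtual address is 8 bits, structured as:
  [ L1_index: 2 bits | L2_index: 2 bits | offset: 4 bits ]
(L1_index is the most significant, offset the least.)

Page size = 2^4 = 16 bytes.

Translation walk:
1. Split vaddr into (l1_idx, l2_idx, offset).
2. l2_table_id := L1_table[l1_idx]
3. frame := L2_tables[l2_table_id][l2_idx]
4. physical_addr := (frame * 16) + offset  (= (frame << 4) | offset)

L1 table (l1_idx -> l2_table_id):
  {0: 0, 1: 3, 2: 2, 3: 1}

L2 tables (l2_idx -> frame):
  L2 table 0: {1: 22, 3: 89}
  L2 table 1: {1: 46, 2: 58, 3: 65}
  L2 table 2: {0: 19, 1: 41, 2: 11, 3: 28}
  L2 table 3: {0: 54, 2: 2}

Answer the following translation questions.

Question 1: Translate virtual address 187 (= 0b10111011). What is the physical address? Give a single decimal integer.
vaddr = 187 = 0b10111011
Split: l1_idx=2, l2_idx=3, offset=11
L1[2] = 2
L2[2][3] = 28
paddr = 28 * 16 + 11 = 459

Answer: 459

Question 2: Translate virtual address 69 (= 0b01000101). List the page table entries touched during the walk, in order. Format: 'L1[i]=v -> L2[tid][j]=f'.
vaddr = 69 = 0b01000101
Split: l1_idx=1, l2_idx=0, offset=5

Answer: L1[1]=3 -> L2[3][0]=54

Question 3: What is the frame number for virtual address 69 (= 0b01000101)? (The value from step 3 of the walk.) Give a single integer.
Answer: 54

Derivation:
vaddr = 69: l1_idx=1, l2_idx=0
L1[1] = 3; L2[3][0] = 54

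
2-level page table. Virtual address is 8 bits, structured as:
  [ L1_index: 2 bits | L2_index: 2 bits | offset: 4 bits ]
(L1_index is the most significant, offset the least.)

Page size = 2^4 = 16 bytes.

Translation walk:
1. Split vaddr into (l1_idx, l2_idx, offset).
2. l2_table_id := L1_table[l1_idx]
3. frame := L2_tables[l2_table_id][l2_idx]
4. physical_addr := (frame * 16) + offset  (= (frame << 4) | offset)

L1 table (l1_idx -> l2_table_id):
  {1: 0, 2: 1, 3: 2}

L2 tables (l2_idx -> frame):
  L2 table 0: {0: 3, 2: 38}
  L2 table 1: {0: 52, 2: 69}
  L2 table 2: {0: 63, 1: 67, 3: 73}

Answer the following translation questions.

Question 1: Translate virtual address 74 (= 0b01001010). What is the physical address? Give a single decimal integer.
Answer: 58

Derivation:
vaddr = 74 = 0b01001010
Split: l1_idx=1, l2_idx=0, offset=10
L1[1] = 0
L2[0][0] = 3
paddr = 3 * 16 + 10 = 58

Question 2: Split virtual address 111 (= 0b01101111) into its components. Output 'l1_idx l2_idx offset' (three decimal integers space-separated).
vaddr = 111 = 0b01101111
  top 2 bits -> l1_idx = 1
  next 2 bits -> l2_idx = 2
  bottom 4 bits -> offset = 15

Answer: 1 2 15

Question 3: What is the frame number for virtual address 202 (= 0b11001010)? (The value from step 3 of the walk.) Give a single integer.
Answer: 63

Derivation:
vaddr = 202: l1_idx=3, l2_idx=0
L1[3] = 2; L2[2][0] = 63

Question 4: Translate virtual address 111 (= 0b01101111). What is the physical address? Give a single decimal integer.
Answer: 623

Derivation:
vaddr = 111 = 0b01101111
Split: l1_idx=1, l2_idx=2, offset=15
L1[1] = 0
L2[0][2] = 38
paddr = 38 * 16 + 15 = 623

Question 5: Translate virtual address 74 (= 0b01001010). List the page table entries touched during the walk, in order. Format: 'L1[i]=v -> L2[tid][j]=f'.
vaddr = 74 = 0b01001010
Split: l1_idx=1, l2_idx=0, offset=10

Answer: L1[1]=0 -> L2[0][0]=3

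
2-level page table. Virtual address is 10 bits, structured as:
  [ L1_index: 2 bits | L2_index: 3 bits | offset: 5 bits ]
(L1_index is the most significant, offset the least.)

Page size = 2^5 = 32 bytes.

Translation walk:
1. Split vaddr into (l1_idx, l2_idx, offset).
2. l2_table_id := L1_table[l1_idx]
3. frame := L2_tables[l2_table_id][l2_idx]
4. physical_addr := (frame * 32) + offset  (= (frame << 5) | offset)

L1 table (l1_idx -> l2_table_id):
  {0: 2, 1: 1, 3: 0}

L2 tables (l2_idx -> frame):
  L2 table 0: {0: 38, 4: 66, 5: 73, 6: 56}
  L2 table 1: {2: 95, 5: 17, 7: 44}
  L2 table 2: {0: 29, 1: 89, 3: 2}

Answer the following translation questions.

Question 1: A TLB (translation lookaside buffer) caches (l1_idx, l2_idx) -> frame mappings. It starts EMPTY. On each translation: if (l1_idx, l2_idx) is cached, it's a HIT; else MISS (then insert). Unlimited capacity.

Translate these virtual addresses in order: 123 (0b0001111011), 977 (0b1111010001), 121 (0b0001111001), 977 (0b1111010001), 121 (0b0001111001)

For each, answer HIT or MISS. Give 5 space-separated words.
vaddr=123: (0,3) not in TLB -> MISS, insert
vaddr=977: (3,6) not in TLB -> MISS, insert
vaddr=121: (0,3) in TLB -> HIT
vaddr=977: (3,6) in TLB -> HIT
vaddr=121: (0,3) in TLB -> HIT

Answer: MISS MISS HIT HIT HIT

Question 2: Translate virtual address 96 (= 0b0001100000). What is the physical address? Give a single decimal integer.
vaddr = 96 = 0b0001100000
Split: l1_idx=0, l2_idx=3, offset=0
L1[0] = 2
L2[2][3] = 2
paddr = 2 * 32 + 0 = 64

Answer: 64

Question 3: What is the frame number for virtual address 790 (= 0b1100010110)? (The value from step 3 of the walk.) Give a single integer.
Answer: 38

Derivation:
vaddr = 790: l1_idx=3, l2_idx=0
L1[3] = 0; L2[0][0] = 38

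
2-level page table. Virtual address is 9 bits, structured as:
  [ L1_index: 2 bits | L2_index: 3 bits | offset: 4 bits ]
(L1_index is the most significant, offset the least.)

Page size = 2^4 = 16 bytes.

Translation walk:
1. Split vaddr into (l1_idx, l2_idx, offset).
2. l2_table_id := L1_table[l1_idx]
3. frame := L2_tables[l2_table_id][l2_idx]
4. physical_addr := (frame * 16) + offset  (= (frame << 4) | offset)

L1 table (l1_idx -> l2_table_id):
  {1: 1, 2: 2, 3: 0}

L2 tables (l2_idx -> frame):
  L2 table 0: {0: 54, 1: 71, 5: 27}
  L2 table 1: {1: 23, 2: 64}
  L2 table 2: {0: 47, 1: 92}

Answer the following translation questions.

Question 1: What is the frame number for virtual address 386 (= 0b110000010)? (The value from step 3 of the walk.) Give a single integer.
Answer: 54

Derivation:
vaddr = 386: l1_idx=3, l2_idx=0
L1[3] = 0; L2[0][0] = 54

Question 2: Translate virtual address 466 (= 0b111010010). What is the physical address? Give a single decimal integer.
vaddr = 466 = 0b111010010
Split: l1_idx=3, l2_idx=5, offset=2
L1[3] = 0
L2[0][5] = 27
paddr = 27 * 16 + 2 = 434

Answer: 434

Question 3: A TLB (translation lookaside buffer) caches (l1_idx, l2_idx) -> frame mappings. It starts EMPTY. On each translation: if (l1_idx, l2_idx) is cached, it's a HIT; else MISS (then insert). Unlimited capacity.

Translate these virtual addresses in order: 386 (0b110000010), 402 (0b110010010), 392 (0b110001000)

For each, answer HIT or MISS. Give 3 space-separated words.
vaddr=386: (3,0) not in TLB -> MISS, insert
vaddr=402: (3,1) not in TLB -> MISS, insert
vaddr=392: (3,0) in TLB -> HIT

Answer: MISS MISS HIT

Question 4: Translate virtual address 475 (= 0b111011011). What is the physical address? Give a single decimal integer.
vaddr = 475 = 0b111011011
Split: l1_idx=3, l2_idx=5, offset=11
L1[3] = 0
L2[0][5] = 27
paddr = 27 * 16 + 11 = 443

Answer: 443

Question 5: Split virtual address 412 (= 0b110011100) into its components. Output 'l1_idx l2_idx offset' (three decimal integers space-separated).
Answer: 3 1 12

Derivation:
vaddr = 412 = 0b110011100
  top 2 bits -> l1_idx = 3
  next 3 bits -> l2_idx = 1
  bottom 4 bits -> offset = 12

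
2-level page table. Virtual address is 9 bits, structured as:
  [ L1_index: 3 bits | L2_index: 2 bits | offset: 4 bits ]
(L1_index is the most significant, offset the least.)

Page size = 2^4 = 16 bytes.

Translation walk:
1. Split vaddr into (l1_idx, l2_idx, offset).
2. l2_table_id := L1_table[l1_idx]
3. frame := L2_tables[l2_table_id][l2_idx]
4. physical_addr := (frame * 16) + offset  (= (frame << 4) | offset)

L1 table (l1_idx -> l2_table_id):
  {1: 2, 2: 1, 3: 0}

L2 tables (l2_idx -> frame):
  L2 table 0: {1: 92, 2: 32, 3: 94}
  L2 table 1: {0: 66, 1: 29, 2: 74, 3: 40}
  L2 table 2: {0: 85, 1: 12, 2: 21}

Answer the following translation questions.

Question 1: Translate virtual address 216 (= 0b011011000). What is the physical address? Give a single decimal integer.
vaddr = 216 = 0b011011000
Split: l1_idx=3, l2_idx=1, offset=8
L1[3] = 0
L2[0][1] = 92
paddr = 92 * 16 + 8 = 1480

Answer: 1480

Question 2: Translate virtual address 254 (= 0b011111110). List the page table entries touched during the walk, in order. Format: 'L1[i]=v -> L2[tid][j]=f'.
vaddr = 254 = 0b011111110
Split: l1_idx=3, l2_idx=3, offset=14

Answer: L1[3]=0 -> L2[0][3]=94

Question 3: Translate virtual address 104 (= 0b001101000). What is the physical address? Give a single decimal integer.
vaddr = 104 = 0b001101000
Split: l1_idx=1, l2_idx=2, offset=8
L1[1] = 2
L2[2][2] = 21
paddr = 21 * 16 + 8 = 344

Answer: 344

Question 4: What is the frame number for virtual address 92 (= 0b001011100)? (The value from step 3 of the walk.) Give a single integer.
vaddr = 92: l1_idx=1, l2_idx=1
L1[1] = 2; L2[2][1] = 12

Answer: 12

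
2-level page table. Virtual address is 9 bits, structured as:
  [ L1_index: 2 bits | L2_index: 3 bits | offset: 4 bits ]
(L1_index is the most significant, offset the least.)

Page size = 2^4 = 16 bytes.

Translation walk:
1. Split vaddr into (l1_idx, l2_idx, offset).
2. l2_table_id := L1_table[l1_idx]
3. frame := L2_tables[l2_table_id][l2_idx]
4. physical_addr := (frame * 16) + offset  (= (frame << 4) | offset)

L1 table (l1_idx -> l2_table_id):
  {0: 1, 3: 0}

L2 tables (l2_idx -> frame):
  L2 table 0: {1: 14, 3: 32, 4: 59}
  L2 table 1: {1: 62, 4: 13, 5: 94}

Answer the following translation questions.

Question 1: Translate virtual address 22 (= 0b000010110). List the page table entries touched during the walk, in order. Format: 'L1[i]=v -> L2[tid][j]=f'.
vaddr = 22 = 0b000010110
Split: l1_idx=0, l2_idx=1, offset=6

Answer: L1[0]=1 -> L2[1][1]=62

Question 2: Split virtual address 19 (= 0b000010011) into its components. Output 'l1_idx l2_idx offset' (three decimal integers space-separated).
vaddr = 19 = 0b000010011
  top 2 bits -> l1_idx = 0
  next 3 bits -> l2_idx = 1
  bottom 4 bits -> offset = 3

Answer: 0 1 3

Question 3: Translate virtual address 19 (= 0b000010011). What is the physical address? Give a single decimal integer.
Answer: 995

Derivation:
vaddr = 19 = 0b000010011
Split: l1_idx=0, l2_idx=1, offset=3
L1[0] = 1
L2[1][1] = 62
paddr = 62 * 16 + 3 = 995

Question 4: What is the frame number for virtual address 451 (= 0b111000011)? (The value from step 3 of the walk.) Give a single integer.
vaddr = 451: l1_idx=3, l2_idx=4
L1[3] = 0; L2[0][4] = 59

Answer: 59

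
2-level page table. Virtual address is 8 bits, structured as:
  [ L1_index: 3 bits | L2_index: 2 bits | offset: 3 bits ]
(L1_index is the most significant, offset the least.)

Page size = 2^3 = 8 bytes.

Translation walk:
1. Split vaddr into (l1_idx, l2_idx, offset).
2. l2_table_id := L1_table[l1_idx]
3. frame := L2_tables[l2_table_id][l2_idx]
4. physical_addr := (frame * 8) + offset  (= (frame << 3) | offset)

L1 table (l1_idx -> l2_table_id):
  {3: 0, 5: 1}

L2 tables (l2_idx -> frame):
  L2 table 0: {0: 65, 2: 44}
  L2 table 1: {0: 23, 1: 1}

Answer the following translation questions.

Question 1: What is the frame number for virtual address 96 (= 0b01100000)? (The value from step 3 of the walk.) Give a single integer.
vaddr = 96: l1_idx=3, l2_idx=0
L1[3] = 0; L2[0][0] = 65

Answer: 65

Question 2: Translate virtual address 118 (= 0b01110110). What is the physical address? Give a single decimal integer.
Answer: 358

Derivation:
vaddr = 118 = 0b01110110
Split: l1_idx=3, l2_idx=2, offset=6
L1[3] = 0
L2[0][2] = 44
paddr = 44 * 8 + 6 = 358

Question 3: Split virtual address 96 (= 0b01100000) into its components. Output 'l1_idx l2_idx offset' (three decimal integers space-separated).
Answer: 3 0 0

Derivation:
vaddr = 96 = 0b01100000
  top 3 bits -> l1_idx = 3
  next 2 bits -> l2_idx = 0
  bottom 3 bits -> offset = 0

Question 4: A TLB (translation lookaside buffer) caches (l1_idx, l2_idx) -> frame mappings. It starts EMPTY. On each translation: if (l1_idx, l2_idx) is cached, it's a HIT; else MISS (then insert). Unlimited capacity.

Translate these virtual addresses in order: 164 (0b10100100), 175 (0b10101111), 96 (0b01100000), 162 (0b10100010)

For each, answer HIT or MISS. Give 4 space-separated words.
Answer: MISS MISS MISS HIT

Derivation:
vaddr=164: (5,0) not in TLB -> MISS, insert
vaddr=175: (5,1) not in TLB -> MISS, insert
vaddr=96: (3,0) not in TLB -> MISS, insert
vaddr=162: (5,0) in TLB -> HIT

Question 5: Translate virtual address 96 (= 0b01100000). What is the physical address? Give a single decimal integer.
vaddr = 96 = 0b01100000
Split: l1_idx=3, l2_idx=0, offset=0
L1[3] = 0
L2[0][0] = 65
paddr = 65 * 8 + 0 = 520

Answer: 520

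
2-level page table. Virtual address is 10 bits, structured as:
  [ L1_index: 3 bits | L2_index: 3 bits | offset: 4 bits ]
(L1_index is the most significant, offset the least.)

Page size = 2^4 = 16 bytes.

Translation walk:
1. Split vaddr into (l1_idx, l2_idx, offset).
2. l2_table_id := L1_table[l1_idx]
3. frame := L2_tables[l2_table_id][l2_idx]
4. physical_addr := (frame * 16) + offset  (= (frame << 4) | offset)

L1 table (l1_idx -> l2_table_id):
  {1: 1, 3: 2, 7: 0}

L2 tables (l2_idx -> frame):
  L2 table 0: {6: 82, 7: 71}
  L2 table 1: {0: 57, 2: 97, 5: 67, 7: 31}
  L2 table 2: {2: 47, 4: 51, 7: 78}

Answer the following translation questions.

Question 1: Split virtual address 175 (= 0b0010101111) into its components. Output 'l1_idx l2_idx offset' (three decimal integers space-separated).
Answer: 1 2 15

Derivation:
vaddr = 175 = 0b0010101111
  top 3 bits -> l1_idx = 1
  next 3 bits -> l2_idx = 2
  bottom 4 bits -> offset = 15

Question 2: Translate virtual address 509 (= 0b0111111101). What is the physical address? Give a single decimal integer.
vaddr = 509 = 0b0111111101
Split: l1_idx=3, l2_idx=7, offset=13
L1[3] = 2
L2[2][7] = 78
paddr = 78 * 16 + 13 = 1261

Answer: 1261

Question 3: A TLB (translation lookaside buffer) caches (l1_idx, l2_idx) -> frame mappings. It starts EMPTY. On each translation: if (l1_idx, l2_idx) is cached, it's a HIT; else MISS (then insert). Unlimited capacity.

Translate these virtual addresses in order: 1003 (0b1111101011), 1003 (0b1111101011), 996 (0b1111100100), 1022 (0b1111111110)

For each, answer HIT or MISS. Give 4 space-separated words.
Answer: MISS HIT HIT MISS

Derivation:
vaddr=1003: (7,6) not in TLB -> MISS, insert
vaddr=1003: (7,6) in TLB -> HIT
vaddr=996: (7,6) in TLB -> HIT
vaddr=1022: (7,7) not in TLB -> MISS, insert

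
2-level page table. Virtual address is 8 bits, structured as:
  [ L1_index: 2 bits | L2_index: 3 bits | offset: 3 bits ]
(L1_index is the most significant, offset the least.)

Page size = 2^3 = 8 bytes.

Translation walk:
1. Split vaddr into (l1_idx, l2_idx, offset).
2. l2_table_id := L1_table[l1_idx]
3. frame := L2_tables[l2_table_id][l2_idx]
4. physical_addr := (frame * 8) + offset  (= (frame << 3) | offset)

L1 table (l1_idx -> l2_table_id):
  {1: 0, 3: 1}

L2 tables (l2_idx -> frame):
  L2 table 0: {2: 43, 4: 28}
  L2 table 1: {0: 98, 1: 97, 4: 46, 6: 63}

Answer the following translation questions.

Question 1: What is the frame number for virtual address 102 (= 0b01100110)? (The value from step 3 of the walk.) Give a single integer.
vaddr = 102: l1_idx=1, l2_idx=4
L1[1] = 0; L2[0][4] = 28

Answer: 28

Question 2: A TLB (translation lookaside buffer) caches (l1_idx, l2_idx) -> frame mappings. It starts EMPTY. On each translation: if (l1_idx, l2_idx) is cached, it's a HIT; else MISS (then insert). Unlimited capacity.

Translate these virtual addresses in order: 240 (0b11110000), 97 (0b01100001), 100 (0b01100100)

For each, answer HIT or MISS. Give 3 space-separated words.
Answer: MISS MISS HIT

Derivation:
vaddr=240: (3,6) not in TLB -> MISS, insert
vaddr=97: (1,4) not in TLB -> MISS, insert
vaddr=100: (1,4) in TLB -> HIT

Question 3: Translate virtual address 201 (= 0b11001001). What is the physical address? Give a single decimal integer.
vaddr = 201 = 0b11001001
Split: l1_idx=3, l2_idx=1, offset=1
L1[3] = 1
L2[1][1] = 97
paddr = 97 * 8 + 1 = 777

Answer: 777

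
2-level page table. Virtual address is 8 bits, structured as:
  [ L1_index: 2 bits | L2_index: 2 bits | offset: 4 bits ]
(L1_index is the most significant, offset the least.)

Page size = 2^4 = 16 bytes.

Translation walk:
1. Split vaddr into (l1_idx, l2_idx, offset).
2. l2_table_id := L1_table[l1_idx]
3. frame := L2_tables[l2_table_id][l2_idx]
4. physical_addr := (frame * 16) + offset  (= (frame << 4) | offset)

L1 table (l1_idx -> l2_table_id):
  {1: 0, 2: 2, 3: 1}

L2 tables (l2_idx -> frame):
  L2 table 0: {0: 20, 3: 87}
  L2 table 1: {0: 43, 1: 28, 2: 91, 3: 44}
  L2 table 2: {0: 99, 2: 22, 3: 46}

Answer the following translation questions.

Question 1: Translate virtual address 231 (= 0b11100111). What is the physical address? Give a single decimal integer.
Answer: 1463

Derivation:
vaddr = 231 = 0b11100111
Split: l1_idx=3, l2_idx=2, offset=7
L1[3] = 1
L2[1][2] = 91
paddr = 91 * 16 + 7 = 1463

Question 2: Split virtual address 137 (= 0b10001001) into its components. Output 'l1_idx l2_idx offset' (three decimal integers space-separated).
vaddr = 137 = 0b10001001
  top 2 bits -> l1_idx = 2
  next 2 bits -> l2_idx = 0
  bottom 4 bits -> offset = 9

Answer: 2 0 9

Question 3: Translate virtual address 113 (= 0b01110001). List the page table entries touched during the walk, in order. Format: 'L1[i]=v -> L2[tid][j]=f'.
Answer: L1[1]=0 -> L2[0][3]=87

Derivation:
vaddr = 113 = 0b01110001
Split: l1_idx=1, l2_idx=3, offset=1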